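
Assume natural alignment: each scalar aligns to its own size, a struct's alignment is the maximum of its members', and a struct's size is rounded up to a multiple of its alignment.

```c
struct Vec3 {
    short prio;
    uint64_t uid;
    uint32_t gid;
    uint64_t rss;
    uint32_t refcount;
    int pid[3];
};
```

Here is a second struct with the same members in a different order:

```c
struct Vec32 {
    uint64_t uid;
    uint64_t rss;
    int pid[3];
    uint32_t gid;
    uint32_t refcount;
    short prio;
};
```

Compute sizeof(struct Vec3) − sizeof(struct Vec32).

8

0..2  prio  (2B, 2-aligned)
2..8  -- padding (6B)
8..16  uid  (8B, 8-aligned)
16..20  gid  (4B, 4-aligned)
20..24  -- padding (4B)
24..32  rss  (8B, 8-aligned)
32..36  refcount  (4B, 4-aligned)
36..48  pid  (12B, 4-aligned)
sizeof = 48, alignof = 8
— Vec32 —
0..8  uid  (8B, 8-aligned)
8..16  rss  (8B, 8-aligned)
16..28  pid  (12B, 4-aligned)
28..32  gid  (4B, 4-aligned)
32..36  refcount  (4B, 4-aligned)
36..38  prio  (2B, 2-aligned)
38..40  -- tail padding (2B)
sizeof = 40, alignof = 8
48 − 40 = 8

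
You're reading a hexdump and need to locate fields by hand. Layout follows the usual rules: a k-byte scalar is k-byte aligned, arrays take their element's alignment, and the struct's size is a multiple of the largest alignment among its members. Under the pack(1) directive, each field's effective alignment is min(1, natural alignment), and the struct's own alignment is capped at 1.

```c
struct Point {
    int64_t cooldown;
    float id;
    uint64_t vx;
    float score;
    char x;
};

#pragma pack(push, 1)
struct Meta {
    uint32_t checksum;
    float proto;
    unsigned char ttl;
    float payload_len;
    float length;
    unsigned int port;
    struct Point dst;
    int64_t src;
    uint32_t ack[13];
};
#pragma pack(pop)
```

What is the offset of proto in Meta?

4

Point: 0..8  cooldown  (8B, 8-aligned); 8..12  id  (4B, 4-aligned); 12..16  -- padding (4B); 16..24  vx  (8B, 8-aligned); 24..28  score  (4B, 4-aligned); 28..29  x  (1B, 1-aligned); 29..32  -- tail padding (3B); sizeof = 32, alignof = 8
0..4  checksum  (4B, 1-aligned)
4..8  proto  (4B, 1-aligned)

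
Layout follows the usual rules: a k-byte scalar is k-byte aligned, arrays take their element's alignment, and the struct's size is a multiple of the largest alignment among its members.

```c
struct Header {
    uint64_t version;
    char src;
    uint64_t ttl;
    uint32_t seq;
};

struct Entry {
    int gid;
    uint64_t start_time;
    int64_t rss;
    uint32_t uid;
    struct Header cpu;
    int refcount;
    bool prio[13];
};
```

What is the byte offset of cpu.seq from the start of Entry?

56

Header: 0..8  version  (8B, 8-aligned); 8..9  src  (1B, 1-aligned); 9..16  -- padding (7B); 16..24  ttl  (8B, 8-aligned); 24..28  seq  (4B, 4-aligned); 28..32  -- tail padding (4B); sizeof = 32, alignof = 8
0..4  gid  (4B, 4-aligned)
4..8  -- padding (4B)
8..16  start_time  (8B, 8-aligned)
16..24  rss  (8B, 8-aligned)
24..28  uid  (4B, 4-aligned)
28..32  -- padding (4B)
32..64  cpu  (32B, 8-aligned)
within Header: seq at 24
32 + 24 = 56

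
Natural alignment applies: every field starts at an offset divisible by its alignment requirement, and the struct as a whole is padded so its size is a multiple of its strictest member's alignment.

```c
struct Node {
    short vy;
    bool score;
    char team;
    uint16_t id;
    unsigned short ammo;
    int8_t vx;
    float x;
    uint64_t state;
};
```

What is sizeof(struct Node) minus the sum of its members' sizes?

3

vy at 0 (size 2, align 2) → ends 2
score at 2 (size 1, align 1) → ends 3
team at 3 (size 1, align 1) → ends 4
id at 4 (size 2, align 2) → ends 6
ammo at 6 (size 2, align 2) → ends 8
vx at 8 (size 1, align 1) → ends 9
pad 3 to align 4 for x
x at 12 (size 4, align 4) → ends 16
state at 16 (size 8, align 8) → ends 24
total 24 bytes, alignment 8
data bytes 21, size 24 → padding 3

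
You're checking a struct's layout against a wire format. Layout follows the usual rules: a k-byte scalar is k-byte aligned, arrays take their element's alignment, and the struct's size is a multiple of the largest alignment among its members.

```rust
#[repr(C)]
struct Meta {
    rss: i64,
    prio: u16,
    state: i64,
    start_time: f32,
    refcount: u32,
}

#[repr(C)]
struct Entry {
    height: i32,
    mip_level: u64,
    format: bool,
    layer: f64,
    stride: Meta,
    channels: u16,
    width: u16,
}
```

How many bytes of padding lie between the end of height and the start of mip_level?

Meta: @0: rss [8B, align 8] → 8; @8: prio [2B, align 2] → 10; +6 pad (align 8); @16: state [8B, align 8] → 24; @24: start_time [4B, align 4] → 28; @28: refcount [4B, align 4] → 32; size 32, align 8
@0: height [4B, align 4] → 4
+4 pad (align 8)
@8: mip_level [8B, align 8] → 16

4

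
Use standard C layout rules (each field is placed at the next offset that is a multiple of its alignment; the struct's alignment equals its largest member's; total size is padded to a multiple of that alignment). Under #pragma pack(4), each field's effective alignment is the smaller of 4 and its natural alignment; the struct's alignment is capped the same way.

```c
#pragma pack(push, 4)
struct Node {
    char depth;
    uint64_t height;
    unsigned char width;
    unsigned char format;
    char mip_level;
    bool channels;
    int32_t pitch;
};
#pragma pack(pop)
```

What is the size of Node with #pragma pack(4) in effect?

@0: depth [1B, align 1] → 1
+3 pad (align 4)
@4: height [8B, align 4] → 12
@12: width [1B, align 1] → 13
@13: format [1B, align 1] → 14
@14: mip_level [1B, align 1] → 15
@15: channels [1B, align 1] → 16
@16: pitch [4B, align 4] → 20
size 20, align 4

20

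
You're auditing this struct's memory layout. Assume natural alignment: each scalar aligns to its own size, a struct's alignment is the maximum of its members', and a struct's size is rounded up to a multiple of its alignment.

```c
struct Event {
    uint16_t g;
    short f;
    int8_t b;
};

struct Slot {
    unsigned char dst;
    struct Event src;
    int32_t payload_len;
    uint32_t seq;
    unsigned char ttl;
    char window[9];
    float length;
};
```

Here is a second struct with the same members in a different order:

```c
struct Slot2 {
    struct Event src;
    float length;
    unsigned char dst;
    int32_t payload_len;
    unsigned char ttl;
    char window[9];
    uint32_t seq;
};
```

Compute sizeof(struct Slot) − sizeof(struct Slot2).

Event: 0..2  g  (2B, 2-aligned); 2..4  f  (2B, 2-aligned); 4..5  b  (1B, 1-aligned); 5..6  -- tail padding (1B); sizeof = 6, alignof = 2
0..1  dst  (1B, 1-aligned)
1..2  -- padding (1B)
2..8  src  (6B, 2-aligned)
8..12  payload_len  (4B, 4-aligned)
12..16  seq  (4B, 4-aligned)
16..17  ttl  (1B, 1-aligned)
17..26  window  (9B, 1-aligned)
26..28  -- padding (2B)
28..32  length  (4B, 4-aligned)
sizeof = 32, alignof = 4
— Slot2 —
0..6  src  (6B, 2-aligned)
6..8  -- padding (2B)
8..12  length  (4B, 4-aligned)
12..13  dst  (1B, 1-aligned)
13..16  -- padding (3B)
16..20  payload_len  (4B, 4-aligned)
20..21  ttl  (1B, 1-aligned)
21..30  window  (9B, 1-aligned)
30..32  -- padding (2B)
32..36  seq  (4B, 4-aligned)
sizeof = 36, alignof = 4
32 − 36 = -4

-4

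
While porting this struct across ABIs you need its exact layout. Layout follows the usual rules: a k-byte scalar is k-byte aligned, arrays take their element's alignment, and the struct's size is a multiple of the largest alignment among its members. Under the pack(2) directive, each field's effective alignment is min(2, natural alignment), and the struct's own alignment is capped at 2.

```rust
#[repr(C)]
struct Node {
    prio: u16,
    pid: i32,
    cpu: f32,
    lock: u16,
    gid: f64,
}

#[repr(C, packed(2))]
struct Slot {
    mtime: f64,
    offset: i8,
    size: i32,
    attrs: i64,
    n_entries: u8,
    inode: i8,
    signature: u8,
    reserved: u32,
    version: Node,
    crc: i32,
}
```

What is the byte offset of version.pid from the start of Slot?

Node: prio at 0 (size 2, align 2) → ends 2; pad 2 to align 4 for pid; pid at 4 (size 4, align 4) → ends 8; cpu at 8 (size 4, align 4) → ends 12; lock at 12 (size 2, align 2) → ends 14; pad 2 to align 8 for gid; gid at 16 (size 8, align 8) → ends 24; total 24 bytes, alignment 8
mtime at 0 (size 8, align 2) → ends 8
offset at 8 (size 1, align 1) → ends 9
pad 1 to align 2 for size
size at 10 (size 4, align 2) → ends 14
attrs at 14 (size 8, align 2) → ends 22
n_entries at 22 (size 1, align 1) → ends 23
inode at 23 (size 1, align 1) → ends 24
signature at 24 (size 1, align 1) → ends 25
pad 1 to align 2 for reserved
reserved at 26 (size 4, align 2) → ends 30
version at 30 (size 24, align 2) → ends 54
within Node: pid at 4
30 + 4 = 34

34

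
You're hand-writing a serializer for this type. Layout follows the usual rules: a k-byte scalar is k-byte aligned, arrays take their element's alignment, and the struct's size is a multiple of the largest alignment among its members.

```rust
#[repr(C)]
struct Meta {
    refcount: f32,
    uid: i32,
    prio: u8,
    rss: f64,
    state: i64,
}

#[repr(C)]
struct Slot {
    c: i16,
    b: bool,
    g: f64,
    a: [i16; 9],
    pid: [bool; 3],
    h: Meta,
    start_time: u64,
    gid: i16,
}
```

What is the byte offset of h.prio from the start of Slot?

Meta: 0..4  refcount  (4B, 4-aligned); 4..8  uid  (4B, 4-aligned); 8..9  prio  (1B, 1-aligned); 9..16  -- padding (7B); 16..24  rss  (8B, 8-aligned); 24..32  state  (8B, 8-aligned); sizeof = 32, alignof = 8
0..2  c  (2B, 2-aligned)
2..3  b  (1B, 1-aligned)
3..8  -- padding (5B)
8..16  g  (8B, 8-aligned)
16..34  a  (18B, 2-aligned)
34..37  pid  (3B, 1-aligned)
37..40  -- padding (3B)
40..72  h  (32B, 8-aligned)
within Meta: prio at 8
40 + 8 = 48

48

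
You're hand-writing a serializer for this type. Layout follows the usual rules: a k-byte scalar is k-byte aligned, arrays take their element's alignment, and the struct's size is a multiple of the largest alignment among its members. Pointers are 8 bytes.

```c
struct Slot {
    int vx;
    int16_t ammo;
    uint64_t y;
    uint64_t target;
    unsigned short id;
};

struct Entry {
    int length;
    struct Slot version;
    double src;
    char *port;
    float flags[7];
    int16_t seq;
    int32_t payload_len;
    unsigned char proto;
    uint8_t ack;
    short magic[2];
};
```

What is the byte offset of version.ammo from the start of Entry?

Slot: 0..4  vx  (4B, 4-aligned); 4..6  ammo  (2B, 2-aligned); 6..8  -- padding (2B); 8..16  y  (8B, 8-aligned); 16..24  target  (8B, 8-aligned); 24..26  id  (2B, 2-aligned); 26..32  -- tail padding (6B); sizeof = 32, alignof = 8
0..4  length  (4B, 4-aligned)
4..8  -- padding (4B)
8..40  version  (32B, 8-aligned)
within Slot: ammo at 4
8 + 4 = 12

12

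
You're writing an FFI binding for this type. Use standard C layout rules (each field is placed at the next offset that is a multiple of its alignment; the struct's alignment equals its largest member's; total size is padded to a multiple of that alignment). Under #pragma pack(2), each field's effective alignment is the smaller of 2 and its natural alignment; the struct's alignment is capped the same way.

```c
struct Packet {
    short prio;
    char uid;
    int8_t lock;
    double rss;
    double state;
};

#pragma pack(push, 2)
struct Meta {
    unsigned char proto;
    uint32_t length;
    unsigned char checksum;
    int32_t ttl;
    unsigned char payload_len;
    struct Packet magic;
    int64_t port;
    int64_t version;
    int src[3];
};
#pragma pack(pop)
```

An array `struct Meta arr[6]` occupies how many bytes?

396

Packet: 0..2  prio  (2B, 2-aligned); 2..3  uid  (1B, 1-aligned); 3..4  lock  (1B, 1-aligned); 4..8  -- padding (4B); 8..16  rss  (8B, 8-aligned); 16..24  state  (8B, 8-aligned); sizeof = 24, alignof = 8
0..1  proto  (1B, 1-aligned)
1..2  -- padding (1B)
2..6  length  (4B, 2-aligned)
6..7  checksum  (1B, 1-aligned)
7..8  -- padding (1B)
8..12  ttl  (4B, 2-aligned)
12..13  payload_len  (1B, 1-aligned)
13..14  -- padding (1B)
14..38  magic  (24B, 2-aligned)
38..46  port  (8B, 2-aligned)
46..54  version  (8B, 2-aligned)
54..66  src  (12B, 2-aligned)
sizeof = 66, alignof = 2
array of 6: 6 × 66 = 396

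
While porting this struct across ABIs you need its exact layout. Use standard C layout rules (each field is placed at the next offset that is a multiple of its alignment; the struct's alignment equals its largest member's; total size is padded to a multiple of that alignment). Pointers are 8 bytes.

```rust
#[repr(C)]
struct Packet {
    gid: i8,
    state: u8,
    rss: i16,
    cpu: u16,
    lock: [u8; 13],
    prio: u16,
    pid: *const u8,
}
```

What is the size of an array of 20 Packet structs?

640

0..1  gid  (1B, 1-aligned)
1..2  state  (1B, 1-aligned)
2..4  rss  (2B, 2-aligned)
4..6  cpu  (2B, 2-aligned)
6..19  lock  (13B, 1-aligned)
19..20  -- padding (1B)
20..22  prio  (2B, 2-aligned)
22..24  -- padding (2B)
24..32  pid  (8B, 8-aligned)
sizeof = 32, alignof = 8
array of 20: 20 × 32 = 640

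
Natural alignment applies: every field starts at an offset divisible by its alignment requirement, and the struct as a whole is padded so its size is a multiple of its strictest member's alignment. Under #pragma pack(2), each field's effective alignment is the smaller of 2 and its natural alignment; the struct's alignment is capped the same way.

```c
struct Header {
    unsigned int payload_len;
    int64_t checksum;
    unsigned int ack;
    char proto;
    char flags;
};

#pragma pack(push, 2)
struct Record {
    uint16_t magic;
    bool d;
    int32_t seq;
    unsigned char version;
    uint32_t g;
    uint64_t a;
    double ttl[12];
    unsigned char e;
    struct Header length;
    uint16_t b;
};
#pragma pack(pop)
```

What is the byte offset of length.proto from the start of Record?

Header: @0: payload_len [4B, align 4] → 4; +4 pad (align 8); @8: checksum [8B, align 8] → 16; @16: ack [4B, align 4] → 20; @20: proto [1B, align 1] → 21; @21: flags [1B, align 1] → 22; +2 tail pad (align 8); size 24, align 8
@0: magic [2B, align 2] → 2
@2: d [1B, align 1] → 3
+1 pad (align 2)
@4: seq [4B, align 2] → 8
@8: version [1B, align 1] → 9
+1 pad (align 2)
@10: g [4B, align 2] → 14
@14: a [8B, align 2] → 22
@22: ttl [96B, align 2] → 118
@118: e [1B, align 1] → 119
+1 pad (align 2)
@120: length [24B, align 2] → 144
within Header: proto at 20
120 + 20 = 140

140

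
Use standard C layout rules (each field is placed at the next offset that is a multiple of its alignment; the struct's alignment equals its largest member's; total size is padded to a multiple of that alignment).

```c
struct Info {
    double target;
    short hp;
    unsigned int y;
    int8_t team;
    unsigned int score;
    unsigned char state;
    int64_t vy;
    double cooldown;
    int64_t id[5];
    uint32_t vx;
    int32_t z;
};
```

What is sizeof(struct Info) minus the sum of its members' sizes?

target at 0 (size 8, align 8) → ends 8
hp at 8 (size 2, align 2) → ends 10
pad 2 to align 4 for y
y at 12 (size 4, align 4) → ends 16
team at 16 (size 1, align 1) → ends 17
pad 3 to align 4 for score
score at 20 (size 4, align 4) → ends 24
state at 24 (size 1, align 1) → ends 25
pad 7 to align 8 for vy
vy at 32 (size 8, align 8) → ends 40
cooldown at 40 (size 8, align 8) → ends 48
id at 48 (size 40, align 8) → ends 88
vx at 88 (size 4, align 4) → ends 92
z at 92 (size 4, align 4) → ends 96
total 96 bytes, alignment 8
data bytes 84, size 96 → padding 12

12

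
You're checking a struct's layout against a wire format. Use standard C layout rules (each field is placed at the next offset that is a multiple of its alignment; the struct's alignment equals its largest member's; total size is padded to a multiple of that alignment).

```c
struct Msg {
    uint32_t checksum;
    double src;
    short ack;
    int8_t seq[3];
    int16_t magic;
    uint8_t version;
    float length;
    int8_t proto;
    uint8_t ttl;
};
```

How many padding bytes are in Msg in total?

14

0..4  checksum  (4B, 4-aligned)
4..8  -- padding (4B)
8..16  src  (8B, 8-aligned)
16..18  ack  (2B, 2-aligned)
18..21  seq  (3B, 1-aligned)
21..22  -- padding (1B)
22..24  magic  (2B, 2-aligned)
24..25  version  (1B, 1-aligned)
25..28  -- padding (3B)
28..32  length  (4B, 4-aligned)
32..33  proto  (1B, 1-aligned)
33..34  ttl  (1B, 1-aligned)
34..40  -- tail padding (6B)
sizeof = 40, alignof = 8
data bytes 26, size 40 → padding 14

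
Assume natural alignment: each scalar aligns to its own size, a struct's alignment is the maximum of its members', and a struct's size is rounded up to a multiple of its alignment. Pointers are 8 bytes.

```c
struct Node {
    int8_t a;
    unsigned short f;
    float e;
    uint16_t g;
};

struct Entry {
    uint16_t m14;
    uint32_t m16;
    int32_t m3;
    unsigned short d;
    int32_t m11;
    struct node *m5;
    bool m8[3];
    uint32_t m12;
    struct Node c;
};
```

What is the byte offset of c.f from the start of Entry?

Node: 0..1  a  (1B, 1-aligned); 1..2  -- padding (1B); 2..4  f  (2B, 2-aligned); 4..8  e  (4B, 4-aligned); 8..10  g  (2B, 2-aligned); 10..12  -- tail padding (2B); sizeof = 12, alignof = 4
0..2  m14  (2B, 2-aligned)
2..4  -- padding (2B)
4..8  m16  (4B, 4-aligned)
8..12  m3  (4B, 4-aligned)
12..14  d  (2B, 2-aligned)
14..16  -- padding (2B)
16..20  m11  (4B, 4-aligned)
20..24  -- padding (4B)
24..32  m5  (8B, 8-aligned)
32..35  m8  (3B, 1-aligned)
35..36  -- padding (1B)
36..40  m12  (4B, 4-aligned)
40..52  c  (12B, 4-aligned)
within Node: f at 2
40 + 2 = 42

42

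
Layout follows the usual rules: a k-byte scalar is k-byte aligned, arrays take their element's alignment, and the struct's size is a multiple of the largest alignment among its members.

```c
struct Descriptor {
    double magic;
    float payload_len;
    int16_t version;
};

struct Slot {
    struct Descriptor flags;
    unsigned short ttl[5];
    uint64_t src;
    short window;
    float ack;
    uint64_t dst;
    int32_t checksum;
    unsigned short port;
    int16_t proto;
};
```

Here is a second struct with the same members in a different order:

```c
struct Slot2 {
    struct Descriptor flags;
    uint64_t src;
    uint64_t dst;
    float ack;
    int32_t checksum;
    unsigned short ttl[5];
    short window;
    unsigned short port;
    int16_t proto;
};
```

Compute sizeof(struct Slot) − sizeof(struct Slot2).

Descriptor: magic at 0 (size 8, align 8) → ends 8; payload_len at 8 (size 4, align 4) → ends 12; version at 12 (size 2, align 2) → ends 14; tail pad 2 to reach multiple of 8; total 16 bytes, alignment 8
flags at 0 (size 16, align 8) → ends 16
ttl at 16 (size 10, align 2) → ends 26
pad 6 to align 8 for src
src at 32 (size 8, align 8) → ends 40
window at 40 (size 2, align 2) → ends 42
pad 2 to align 4 for ack
ack at 44 (size 4, align 4) → ends 48
dst at 48 (size 8, align 8) → ends 56
checksum at 56 (size 4, align 4) → ends 60
port at 60 (size 2, align 2) → ends 62
proto at 62 (size 2, align 2) → ends 64
total 64 bytes, alignment 8
— Slot2 —
flags at 0 (size 16, align 8) → ends 16
src at 16 (size 8, align 8) → ends 24
dst at 24 (size 8, align 8) → ends 32
ack at 32 (size 4, align 4) → ends 36
checksum at 36 (size 4, align 4) → ends 40
ttl at 40 (size 10, align 2) → ends 50
window at 50 (size 2, align 2) → ends 52
port at 52 (size 2, align 2) → ends 54
proto at 54 (size 2, align 2) → ends 56
total 56 bytes, alignment 8
64 − 56 = 8

8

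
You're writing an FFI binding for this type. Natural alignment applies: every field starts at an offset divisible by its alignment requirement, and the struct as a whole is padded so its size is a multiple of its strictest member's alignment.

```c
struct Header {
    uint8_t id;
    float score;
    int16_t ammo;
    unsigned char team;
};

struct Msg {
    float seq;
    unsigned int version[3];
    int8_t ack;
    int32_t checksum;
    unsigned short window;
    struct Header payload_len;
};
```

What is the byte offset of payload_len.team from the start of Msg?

38

Header: @0: id [1B, align 1] → 1; +3 pad (align 4); @4: score [4B, align 4] → 8; @8: ammo [2B, align 2] → 10; @10: team [1B, align 1] → 11; +1 tail pad (align 4); size 12, align 4
@0: seq [4B, align 4] → 4
@4: version [12B, align 4] → 16
@16: ack [1B, align 1] → 17
+3 pad (align 4)
@20: checksum [4B, align 4] → 24
@24: window [2B, align 2] → 26
+2 pad (align 4)
@28: payload_len [12B, align 4] → 40
within Header: team at 10
28 + 10 = 38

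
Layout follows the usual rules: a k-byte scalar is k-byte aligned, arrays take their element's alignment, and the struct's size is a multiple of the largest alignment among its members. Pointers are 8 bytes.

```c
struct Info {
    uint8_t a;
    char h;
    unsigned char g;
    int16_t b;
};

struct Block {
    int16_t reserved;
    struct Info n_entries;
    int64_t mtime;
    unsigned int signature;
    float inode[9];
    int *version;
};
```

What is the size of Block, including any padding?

Info: 0..1  a  (1B, 1-aligned); 1..2  h  (1B, 1-aligned); 2..3  g  (1B, 1-aligned); 3..4  -- padding (1B); 4..6  b  (2B, 2-aligned); sizeof = 6, alignof = 2
0..2  reserved  (2B, 2-aligned)
2..8  n_entries  (6B, 2-aligned)
8..16  mtime  (8B, 8-aligned)
16..20  signature  (4B, 4-aligned)
20..56  inode  (36B, 4-aligned)
56..64  version  (8B, 8-aligned)
sizeof = 64, alignof = 8

64 bytes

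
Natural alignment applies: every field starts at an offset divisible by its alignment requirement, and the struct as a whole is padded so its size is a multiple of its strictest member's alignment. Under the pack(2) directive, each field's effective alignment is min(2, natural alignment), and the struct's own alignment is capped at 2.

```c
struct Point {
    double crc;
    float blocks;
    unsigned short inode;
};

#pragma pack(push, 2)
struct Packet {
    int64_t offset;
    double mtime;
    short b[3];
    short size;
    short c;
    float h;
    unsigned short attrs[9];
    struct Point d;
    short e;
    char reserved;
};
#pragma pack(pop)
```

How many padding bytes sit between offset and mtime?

Point: @0: crc [8B, align 8] → 8; @8: blocks [4B, align 4] → 12; @12: inode [2B, align 2] → 14; +2 tail pad (align 8); size 16, align 8
@0: offset [8B, align 2] → 8
@8: mtime [8B, align 2] → 16

0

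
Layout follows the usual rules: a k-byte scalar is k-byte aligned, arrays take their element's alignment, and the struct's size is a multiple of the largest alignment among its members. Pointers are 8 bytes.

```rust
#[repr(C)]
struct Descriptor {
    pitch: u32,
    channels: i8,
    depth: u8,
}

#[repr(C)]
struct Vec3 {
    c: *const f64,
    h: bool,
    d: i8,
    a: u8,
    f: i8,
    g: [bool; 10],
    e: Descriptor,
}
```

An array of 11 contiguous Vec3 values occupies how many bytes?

352

Descriptor: pitch at 0 (size 4, align 4) → ends 4; channels at 4 (size 1, align 1) → ends 5; depth at 5 (size 1, align 1) → ends 6; tail pad 2 to reach multiple of 4; total 8 bytes, alignment 4
c at 0 (size 8, align 8) → ends 8
h at 8 (size 1, align 1) → ends 9
d at 9 (size 1, align 1) → ends 10
a at 10 (size 1, align 1) → ends 11
f at 11 (size 1, align 1) → ends 12
g at 12 (size 10, align 1) → ends 22
pad 2 to align 4 for e
e at 24 (size 8, align 4) → ends 32
total 32 bytes, alignment 8
array of 11: 11 × 32 = 352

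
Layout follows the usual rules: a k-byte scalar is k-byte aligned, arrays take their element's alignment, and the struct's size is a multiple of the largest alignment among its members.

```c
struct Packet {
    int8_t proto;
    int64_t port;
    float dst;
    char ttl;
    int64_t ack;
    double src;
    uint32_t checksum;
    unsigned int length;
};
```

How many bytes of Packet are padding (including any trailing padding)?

10

0..1  proto  (1B, 1-aligned)
1..8  -- padding (7B)
8..16  port  (8B, 8-aligned)
16..20  dst  (4B, 4-aligned)
20..21  ttl  (1B, 1-aligned)
21..24  -- padding (3B)
24..32  ack  (8B, 8-aligned)
32..40  src  (8B, 8-aligned)
40..44  checksum  (4B, 4-aligned)
44..48  length  (4B, 4-aligned)
sizeof = 48, alignof = 8
data bytes 38, size 48 → padding 10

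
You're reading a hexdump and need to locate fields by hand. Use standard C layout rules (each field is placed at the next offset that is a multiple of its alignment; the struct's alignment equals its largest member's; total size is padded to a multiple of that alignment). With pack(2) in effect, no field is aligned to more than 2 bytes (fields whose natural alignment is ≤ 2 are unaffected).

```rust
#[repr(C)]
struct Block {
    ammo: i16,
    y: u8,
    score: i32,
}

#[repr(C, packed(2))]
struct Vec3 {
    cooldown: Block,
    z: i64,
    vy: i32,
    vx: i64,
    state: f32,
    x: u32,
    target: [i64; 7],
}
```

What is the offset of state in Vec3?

28

Block: ammo at 0 (size 2, align 2) → ends 2; y at 2 (size 1, align 1) → ends 3; pad 1 to align 4 for score; score at 4 (size 4, align 4) → ends 8; total 8 bytes, alignment 4
cooldown at 0 (size 8, align 2) → ends 8
z at 8 (size 8, align 2) → ends 16
vy at 16 (size 4, align 2) → ends 20
vx at 20 (size 8, align 2) → ends 28
state at 28 (size 4, align 2) → ends 32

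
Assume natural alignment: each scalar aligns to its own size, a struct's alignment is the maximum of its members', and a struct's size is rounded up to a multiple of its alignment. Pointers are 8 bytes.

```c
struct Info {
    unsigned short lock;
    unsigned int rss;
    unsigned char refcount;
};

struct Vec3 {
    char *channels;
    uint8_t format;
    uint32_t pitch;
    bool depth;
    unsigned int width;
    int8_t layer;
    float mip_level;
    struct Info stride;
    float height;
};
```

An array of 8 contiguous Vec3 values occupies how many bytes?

Info: @0: lock [2B, align 2] → 2; +2 pad (align 4); @4: rss [4B, align 4] → 8; @8: refcount [1B, align 1] → 9; +3 tail pad (align 4); size 12, align 4
@0: channels [8B, align 8] → 8
@8: format [1B, align 1] → 9
+3 pad (align 4)
@12: pitch [4B, align 4] → 16
@16: depth [1B, align 1] → 17
+3 pad (align 4)
@20: width [4B, align 4] → 24
@24: layer [1B, align 1] → 25
+3 pad (align 4)
@28: mip_level [4B, align 4] → 32
@32: stride [12B, align 4] → 44
@44: height [4B, align 4] → 48
size 48, align 8
array of 8: 8 × 48 = 384

384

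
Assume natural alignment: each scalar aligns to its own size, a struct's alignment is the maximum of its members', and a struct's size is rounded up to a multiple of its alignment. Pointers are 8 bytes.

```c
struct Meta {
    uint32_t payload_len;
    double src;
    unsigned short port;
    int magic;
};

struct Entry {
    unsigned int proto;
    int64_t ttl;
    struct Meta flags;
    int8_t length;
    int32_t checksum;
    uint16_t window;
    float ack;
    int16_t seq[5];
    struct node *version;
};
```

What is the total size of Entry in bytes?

Meta: @0: payload_len [4B, align 4] → 4; +4 pad (align 8); @8: src [8B, align 8] → 16; @16: port [2B, align 2] → 18; +2 pad (align 4); @20: magic [4B, align 4] → 24; size 24, align 8
@0: proto [4B, align 4] → 4
+4 pad (align 8)
@8: ttl [8B, align 8] → 16
@16: flags [24B, align 8] → 40
@40: length [1B, align 1] → 41
+3 pad (align 4)
@44: checksum [4B, align 4] → 48
@48: window [2B, align 2] → 50
+2 pad (align 4)
@52: ack [4B, align 4] → 56
@56: seq [10B, align 2] → 66
+6 pad (align 8)
@72: version [8B, align 8] → 80
size 80, align 8

80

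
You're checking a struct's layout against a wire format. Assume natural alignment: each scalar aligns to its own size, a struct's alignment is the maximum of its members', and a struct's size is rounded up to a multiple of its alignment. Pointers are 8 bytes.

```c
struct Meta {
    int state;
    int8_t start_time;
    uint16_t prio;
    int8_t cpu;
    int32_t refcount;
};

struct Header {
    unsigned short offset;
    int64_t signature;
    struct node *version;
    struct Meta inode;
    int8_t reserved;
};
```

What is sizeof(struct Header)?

48 bytes

Meta: 0..4  state  (4B, 4-aligned); 4..5  start_time  (1B, 1-aligned); 5..6  -- padding (1B); 6..8  prio  (2B, 2-aligned); 8..9  cpu  (1B, 1-aligned); 9..12  -- padding (3B); 12..16  refcount  (4B, 4-aligned); sizeof = 16, alignof = 4
0..2  offset  (2B, 2-aligned)
2..8  -- padding (6B)
8..16  signature  (8B, 8-aligned)
16..24  version  (8B, 8-aligned)
24..40  inode  (16B, 4-aligned)
40..41  reserved  (1B, 1-aligned)
41..48  -- tail padding (7B)
sizeof = 48, alignof = 8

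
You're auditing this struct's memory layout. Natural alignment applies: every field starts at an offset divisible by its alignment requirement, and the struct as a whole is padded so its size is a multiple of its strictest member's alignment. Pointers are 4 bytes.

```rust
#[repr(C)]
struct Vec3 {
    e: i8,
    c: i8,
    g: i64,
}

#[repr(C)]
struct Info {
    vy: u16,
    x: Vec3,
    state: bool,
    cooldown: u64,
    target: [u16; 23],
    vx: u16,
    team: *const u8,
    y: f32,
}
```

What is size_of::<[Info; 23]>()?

Vec3: e at 0 (size 1, align 1) → ends 1; c at 1 (size 1, align 1) → ends 2; pad 6 to align 8 for g; g at 8 (size 8, align 8) → ends 16; total 16 bytes, alignment 8
vy at 0 (size 2, align 2) → ends 2
pad 6 to align 8 for x
x at 8 (size 16, align 8) → ends 24
state at 24 (size 1, align 1) → ends 25
pad 7 to align 8 for cooldown
cooldown at 32 (size 8, align 8) → ends 40
target at 40 (size 46, align 2) → ends 86
vx at 86 (size 2, align 2) → ends 88
team at 88 (size 4, align 4) → ends 92
y at 92 (size 4, align 4) → ends 96
total 96 bytes, alignment 8
array of 23: 23 × 96 = 2208

2208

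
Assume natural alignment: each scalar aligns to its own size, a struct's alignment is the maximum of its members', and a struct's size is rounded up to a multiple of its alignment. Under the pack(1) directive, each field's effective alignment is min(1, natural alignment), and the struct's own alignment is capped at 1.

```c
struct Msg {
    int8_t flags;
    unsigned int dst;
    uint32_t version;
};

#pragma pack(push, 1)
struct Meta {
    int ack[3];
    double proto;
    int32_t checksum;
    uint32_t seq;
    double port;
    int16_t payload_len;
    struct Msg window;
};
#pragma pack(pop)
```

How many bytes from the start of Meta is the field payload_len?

36

Msg: 0..1  flags  (1B, 1-aligned); 1..4  -- padding (3B); 4..8  dst  (4B, 4-aligned); 8..12  version  (4B, 4-aligned); sizeof = 12, alignof = 4
0..12  ack  (12B, 1-aligned)
12..20  proto  (8B, 1-aligned)
20..24  checksum  (4B, 1-aligned)
24..28  seq  (4B, 1-aligned)
28..36  port  (8B, 1-aligned)
36..38  payload_len  (2B, 1-aligned)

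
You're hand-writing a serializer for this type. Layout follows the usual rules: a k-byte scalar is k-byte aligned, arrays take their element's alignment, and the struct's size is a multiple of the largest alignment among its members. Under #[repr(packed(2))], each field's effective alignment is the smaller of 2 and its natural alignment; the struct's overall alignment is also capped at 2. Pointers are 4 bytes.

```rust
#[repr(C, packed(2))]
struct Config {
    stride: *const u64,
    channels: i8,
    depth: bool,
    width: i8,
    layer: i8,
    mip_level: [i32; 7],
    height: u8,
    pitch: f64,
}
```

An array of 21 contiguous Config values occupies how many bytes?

966

@0: stride [4B, align 2] → 4
@4: channels [1B, align 1] → 5
@5: depth [1B, align 1] → 6
@6: width [1B, align 1] → 7
@7: layer [1B, align 1] → 8
@8: mip_level [28B, align 2] → 36
@36: height [1B, align 1] → 37
+1 pad (align 2)
@38: pitch [8B, align 2] → 46
size 46, align 2
array of 21: 21 × 46 = 966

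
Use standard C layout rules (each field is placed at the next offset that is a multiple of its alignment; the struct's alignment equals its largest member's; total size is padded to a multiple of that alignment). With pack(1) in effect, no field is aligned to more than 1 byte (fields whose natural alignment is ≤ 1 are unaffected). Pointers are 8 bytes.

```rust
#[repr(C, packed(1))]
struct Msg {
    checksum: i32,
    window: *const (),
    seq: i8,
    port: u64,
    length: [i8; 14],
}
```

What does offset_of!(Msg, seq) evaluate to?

12

0..4  checksum  (4B, 1-aligned)
4..12  window  (8B, 1-aligned)
12..13  seq  (1B, 1-aligned)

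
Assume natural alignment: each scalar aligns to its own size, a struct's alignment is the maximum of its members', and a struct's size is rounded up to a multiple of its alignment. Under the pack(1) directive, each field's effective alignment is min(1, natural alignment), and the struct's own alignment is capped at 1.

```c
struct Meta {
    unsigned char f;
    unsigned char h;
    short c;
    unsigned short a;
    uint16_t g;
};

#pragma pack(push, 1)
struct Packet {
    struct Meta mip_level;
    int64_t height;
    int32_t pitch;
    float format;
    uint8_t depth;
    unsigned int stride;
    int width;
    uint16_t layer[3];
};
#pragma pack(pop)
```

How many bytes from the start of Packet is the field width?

29

Meta: @0: f [1B, align 1] → 1; @1: h [1B, align 1] → 2; @2: c [2B, align 2] → 4; @4: a [2B, align 2] → 6; @6: g [2B, align 2] → 8; size 8, align 2
@0: mip_level [8B, align 1] → 8
@8: height [8B, align 1] → 16
@16: pitch [4B, align 1] → 20
@20: format [4B, align 1] → 24
@24: depth [1B, align 1] → 25
@25: stride [4B, align 1] → 29
@29: width [4B, align 1] → 33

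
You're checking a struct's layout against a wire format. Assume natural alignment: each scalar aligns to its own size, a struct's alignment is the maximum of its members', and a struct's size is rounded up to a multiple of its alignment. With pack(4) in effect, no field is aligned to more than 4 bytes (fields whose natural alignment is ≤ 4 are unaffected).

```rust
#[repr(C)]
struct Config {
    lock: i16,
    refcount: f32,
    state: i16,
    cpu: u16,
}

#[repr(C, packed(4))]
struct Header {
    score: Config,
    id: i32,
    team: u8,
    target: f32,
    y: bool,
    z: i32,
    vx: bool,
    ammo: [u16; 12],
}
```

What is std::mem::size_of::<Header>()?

60 bytes

Config: @0: lock [2B, align 2] → 2; +2 pad (align 4); @4: refcount [4B, align 4] → 8; @8: state [2B, align 2] → 10; @10: cpu [2B, align 2] → 12; size 12, align 4
@0: score [12B, align 4] → 12
@12: id [4B, align 4] → 16
@16: team [1B, align 1] → 17
+3 pad (align 4)
@20: target [4B, align 4] → 24
@24: y [1B, align 1] → 25
+3 pad (align 4)
@28: z [4B, align 4] → 32
@32: vx [1B, align 1] → 33
+1 pad (align 2)
@34: ammo [24B, align 2] → 58
+2 tail pad (align 4)
size 60, align 4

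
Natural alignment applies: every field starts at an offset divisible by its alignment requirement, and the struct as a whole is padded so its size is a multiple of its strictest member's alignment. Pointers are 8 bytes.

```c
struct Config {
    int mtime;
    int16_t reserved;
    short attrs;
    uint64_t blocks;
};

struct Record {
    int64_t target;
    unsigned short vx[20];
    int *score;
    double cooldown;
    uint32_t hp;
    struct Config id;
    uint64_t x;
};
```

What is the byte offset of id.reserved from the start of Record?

76

Config: @0: mtime [4B, align 4] → 4; @4: reserved [2B, align 2] → 6; @6: attrs [2B, align 2] → 8; @8: blocks [8B, align 8] → 16; size 16, align 8
@0: target [8B, align 8] → 8
@8: vx [40B, align 2] → 48
@48: score [8B, align 8] → 56
@56: cooldown [8B, align 8] → 64
@64: hp [4B, align 4] → 68
+4 pad (align 8)
@72: id [16B, align 8] → 88
within Config: reserved at 4
72 + 4 = 76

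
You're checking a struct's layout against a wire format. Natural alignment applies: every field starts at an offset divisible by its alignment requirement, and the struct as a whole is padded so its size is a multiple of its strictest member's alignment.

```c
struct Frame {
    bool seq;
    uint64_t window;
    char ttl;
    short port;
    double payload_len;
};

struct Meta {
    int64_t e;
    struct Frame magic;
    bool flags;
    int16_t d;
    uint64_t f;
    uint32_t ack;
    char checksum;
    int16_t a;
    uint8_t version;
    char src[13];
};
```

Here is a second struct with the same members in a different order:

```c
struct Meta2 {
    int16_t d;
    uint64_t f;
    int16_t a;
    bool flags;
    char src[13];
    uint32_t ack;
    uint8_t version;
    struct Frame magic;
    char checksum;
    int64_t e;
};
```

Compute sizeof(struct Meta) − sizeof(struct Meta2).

Frame: 0..1  seq  (1B, 1-aligned); 1..8  -- padding (7B); 8..16  window  (8B, 8-aligned); 16..17  ttl  (1B, 1-aligned); 17..18  -- padding (1B); 18..20  port  (2B, 2-aligned); 20..24  -- padding (4B); 24..32  payload_len  (8B, 8-aligned); sizeof = 32, alignof = 8
0..8  e  (8B, 8-aligned)
8..40  magic  (32B, 8-aligned)
40..41  flags  (1B, 1-aligned)
41..42  -- padding (1B)
42..44  d  (2B, 2-aligned)
44..48  -- padding (4B)
48..56  f  (8B, 8-aligned)
56..60  ack  (4B, 4-aligned)
60..61  checksum  (1B, 1-aligned)
61..62  -- padding (1B)
62..64  a  (2B, 2-aligned)
64..65  version  (1B, 1-aligned)
65..78  src  (13B, 1-aligned)
78..80  -- tail padding (2B)
sizeof = 80, alignof = 8
— Meta2 —
0..2  d  (2B, 2-aligned)
2..8  -- padding (6B)
8..16  f  (8B, 8-aligned)
16..18  a  (2B, 2-aligned)
18..19  flags  (1B, 1-aligned)
19..32  src  (13B, 1-aligned)
32..36  ack  (4B, 4-aligned)
36..37  version  (1B, 1-aligned)
37..40  -- padding (3B)
40..72  magic  (32B, 8-aligned)
72..73  checksum  (1B, 1-aligned)
73..80  -- padding (7B)
80..88  e  (8B, 8-aligned)
sizeof = 88, alignof = 8
80 − 88 = -8

-8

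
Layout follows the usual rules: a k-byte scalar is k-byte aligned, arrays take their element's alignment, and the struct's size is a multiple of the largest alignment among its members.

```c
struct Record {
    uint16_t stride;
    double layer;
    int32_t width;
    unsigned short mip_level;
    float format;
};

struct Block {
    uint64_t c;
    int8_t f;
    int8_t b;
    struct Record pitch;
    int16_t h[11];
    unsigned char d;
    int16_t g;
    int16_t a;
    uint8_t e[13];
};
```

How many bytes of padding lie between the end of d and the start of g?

1

Record: stride at 0 (size 2, align 2) → ends 2; pad 6 to align 8 for layer; layer at 8 (size 8, align 8) → ends 16; width at 16 (size 4, align 4) → ends 20; mip_level at 20 (size 2, align 2) → ends 22; pad 2 to align 4 for format; format at 24 (size 4, align 4) → ends 28; tail pad 4 to reach multiple of 8; total 32 bytes, alignment 8
c at 0 (size 8, align 8) → ends 8
f at 8 (size 1, align 1) → ends 9
b at 9 (size 1, align 1) → ends 10
pad 6 to align 8 for pitch
pitch at 16 (size 32, align 8) → ends 48
h at 48 (size 22, align 2) → ends 70
d at 70 (size 1, align 1) → ends 71
pad 1 to align 2 for g
g at 72 (size 2, align 2) → ends 74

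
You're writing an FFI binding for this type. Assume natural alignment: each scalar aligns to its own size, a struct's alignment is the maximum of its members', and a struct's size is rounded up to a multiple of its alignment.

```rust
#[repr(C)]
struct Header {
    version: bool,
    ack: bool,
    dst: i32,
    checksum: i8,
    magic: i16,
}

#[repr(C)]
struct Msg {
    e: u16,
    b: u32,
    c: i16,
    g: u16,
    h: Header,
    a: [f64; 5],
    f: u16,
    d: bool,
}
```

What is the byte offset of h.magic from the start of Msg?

22

Header: 0..1  version  (1B, 1-aligned); 1..2  ack  (1B, 1-aligned); 2..4  -- padding (2B); 4..8  dst  (4B, 4-aligned); 8..9  checksum  (1B, 1-aligned); 9..10  -- padding (1B); 10..12  magic  (2B, 2-aligned); sizeof = 12, alignof = 4
0..2  e  (2B, 2-aligned)
2..4  -- padding (2B)
4..8  b  (4B, 4-aligned)
8..10  c  (2B, 2-aligned)
10..12  g  (2B, 2-aligned)
12..24  h  (12B, 4-aligned)
within Header: magic at 10
12 + 10 = 22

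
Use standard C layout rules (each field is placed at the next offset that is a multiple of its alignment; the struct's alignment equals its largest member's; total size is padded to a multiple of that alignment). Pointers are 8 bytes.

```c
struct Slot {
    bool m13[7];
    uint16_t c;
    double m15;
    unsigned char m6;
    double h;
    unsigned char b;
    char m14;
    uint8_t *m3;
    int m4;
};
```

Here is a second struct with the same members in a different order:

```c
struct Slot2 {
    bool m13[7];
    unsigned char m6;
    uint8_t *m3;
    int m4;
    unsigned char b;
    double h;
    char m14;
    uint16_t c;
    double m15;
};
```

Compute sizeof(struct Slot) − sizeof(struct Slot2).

16

0..7  m13  (7B, 1-aligned)
7..8  -- padding (1B)
8..10  c  (2B, 2-aligned)
10..16  -- padding (6B)
16..24  m15  (8B, 8-aligned)
24..25  m6  (1B, 1-aligned)
25..32  -- padding (7B)
32..40  h  (8B, 8-aligned)
40..41  b  (1B, 1-aligned)
41..42  m14  (1B, 1-aligned)
42..48  -- padding (6B)
48..56  m3  (8B, 8-aligned)
56..60  m4  (4B, 4-aligned)
60..64  -- tail padding (4B)
sizeof = 64, alignof = 8
— Slot2 —
0..7  m13  (7B, 1-aligned)
7..8  m6  (1B, 1-aligned)
8..16  m3  (8B, 8-aligned)
16..20  m4  (4B, 4-aligned)
20..21  b  (1B, 1-aligned)
21..24  -- padding (3B)
24..32  h  (8B, 8-aligned)
32..33  m14  (1B, 1-aligned)
33..34  -- padding (1B)
34..36  c  (2B, 2-aligned)
36..40  -- padding (4B)
40..48  m15  (8B, 8-aligned)
sizeof = 48, alignof = 8
64 − 48 = 16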